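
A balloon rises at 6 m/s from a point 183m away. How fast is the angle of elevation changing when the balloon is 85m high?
0.026969 rad/s

tan(θ) = y/183
sec²(θ) · dθ/dt = (1/183) · dy/dt
dθ/dt = cos²(θ)/183 · 6 = 183/(183² + 85²) · 6
dθ/dt = 0.026969 rad/s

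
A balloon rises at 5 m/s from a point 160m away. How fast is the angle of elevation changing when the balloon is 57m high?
0.027731 rad/s

tan(θ) = y/160
sec²(θ) · dθ/dt = (1/160) · dy/dt
dθ/dt = cos²(θ)/160 · 5 = 160/(160² + 57²) · 5
dθ/dt = 0.027731 rad/s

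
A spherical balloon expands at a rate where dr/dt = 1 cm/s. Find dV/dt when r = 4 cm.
64π cm³/s

V = (4/3)πr³
dV/dt = dV/dr · dr/dt = 4πr² · 1
At r = 4: dV/dt = 64π cm³/s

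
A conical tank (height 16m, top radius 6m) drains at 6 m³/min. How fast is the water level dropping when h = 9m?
128/(243π) ≈ 0.1677 m/min

r/h = 6/16, so r = (3/8)h
V = (1/3)πr²h = (1/3)π((3/8)h)²h = (3/64)πh³
dV/dh = (9/64)πh²
dh/dt = (dV/dt)/(dV/dh) = -6/((9/64)π·9²) = -128/(243π) m/min
The level is dropping at 128/(243π) ≈ 0.1677 m/min.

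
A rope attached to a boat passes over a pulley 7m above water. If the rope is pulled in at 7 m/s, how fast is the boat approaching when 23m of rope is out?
161√30/120 ≈ 7.349 m/s

rope² = x² + 7²
x = √(23² - 7²) = 4√30
dx/dt = (rope/x) · d(rope)/dt = (23/(4√30)) · (-7) = -161√30/120 m/s
The boat approaches at 161√30/120 ≈ 7.349 m/s.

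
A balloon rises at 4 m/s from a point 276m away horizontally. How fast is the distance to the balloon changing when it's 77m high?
308√82105/82105 ≈ 1.075 m/s

z² = 276² + y²
z = √(276² + 77²) = √82105
dz/dt = y/z · dy/dt = 77/√82105 · 4 = 308√82105/82105 ≈ 1.075 m/s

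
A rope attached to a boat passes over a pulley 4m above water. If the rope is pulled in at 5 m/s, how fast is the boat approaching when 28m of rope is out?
35√3/12 ≈ 5.052 m/s

rope² = x² + 4²
x = √(28² - 4²) = 16√3
dx/dt = (rope/x) · d(rope)/dt = (28/(16√3)) · (-5) = -35√3/12 m/s
The boat approaches at 35√3/12 ≈ 5.052 m/s.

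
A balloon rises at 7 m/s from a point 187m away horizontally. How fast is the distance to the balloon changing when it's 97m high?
679√44378/44378 ≈ 3.223 m/s

z² = 187² + y²
z = √(187² + 97²) = √44378
dz/dt = y/z · dy/dt = 97/√44378 · 7 = 679√44378/44378 ≈ 3.223 m/s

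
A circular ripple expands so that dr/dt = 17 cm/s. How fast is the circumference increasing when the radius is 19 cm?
34π cm/s

C = 2πr
dC/dt = 2π · dr/dt = 2π · 17 = 34π cm/s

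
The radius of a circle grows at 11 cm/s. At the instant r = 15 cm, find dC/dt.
22π cm/s

C = 2πr
dC/dt = 2π · dr/dt = 2π · 11 = 22π cm/s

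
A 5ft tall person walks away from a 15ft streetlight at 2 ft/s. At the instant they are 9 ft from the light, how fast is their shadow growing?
1 ft/s

By similar triangles: 15/(x+s) = 5/s
Solving: s = 5x/10
ds/dt = 5/10 · dx/dt = 1/2 · 2 = 1 ft/s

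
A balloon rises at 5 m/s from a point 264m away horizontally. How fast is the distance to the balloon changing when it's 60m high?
25√509/509 ≈ 1.108 m/s

z² = 264² + y²
z = √(264² + 60²) = 12√509
dz/dt = y/z · dy/dt = 60/(12√509) · 5 = 25√509/509 ≈ 1.108 m/s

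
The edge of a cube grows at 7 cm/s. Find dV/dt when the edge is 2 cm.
84 cm³/s

V = s³
dV/dt = 3s² · ds/dt = 3·2²·7 = 84 cm³/s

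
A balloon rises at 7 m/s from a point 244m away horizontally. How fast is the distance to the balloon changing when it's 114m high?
399√18133/18133 ≈ 2.963 m/s

z² = 244² + y²
z = √(244² + 114²) = 2√18133
dz/dt = y/z · dy/dt = 114/(2√18133) · 7 = 399√18133/18133 ≈ 2.963 m/s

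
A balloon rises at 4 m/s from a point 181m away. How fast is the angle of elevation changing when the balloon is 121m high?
0.015274 rad/s

tan(θ) = y/181
sec²(θ) · dθ/dt = (1/181) · dy/dt
dθ/dt = cos²(θ)/181 · 4 = 181/(181² + 121²) · 4
dθ/dt = 0.015274 rad/s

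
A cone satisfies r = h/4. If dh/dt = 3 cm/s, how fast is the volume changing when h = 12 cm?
27π cm³/s

V = (1/3)π(h/4)²h = πh³/48
dV/dt = πh²/16 · 3
At h = 12: dV/dt = 27π cm³/s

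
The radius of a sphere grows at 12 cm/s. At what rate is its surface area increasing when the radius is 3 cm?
288π cm²/s

S = 4πr²
dS/dt = dS/dr · dr/dt = 8πr · 12
At r = 3: dS/dt = 288π cm²/s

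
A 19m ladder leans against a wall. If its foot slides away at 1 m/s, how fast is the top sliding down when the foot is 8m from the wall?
8√33/99 ≈ 0.4642 m/s

x² + y² = 19²
2x·dx/dt + 2y·dy/dt = 0
dy/dt = -x/y · dx/dt = -8/(3√33) · 1 = -8√33/99 m/s
The top is descending at 8√33/99 ≈ 0.4642 m/s.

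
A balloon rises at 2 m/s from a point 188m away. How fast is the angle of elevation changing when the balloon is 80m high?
0.009007 rad/s

tan(θ) = y/188
sec²(θ) · dθ/dt = (1/188) · dy/dt
dθ/dt = cos²(θ)/188 · 2 = 188/(188² + 80²) · 2
dθ/dt = 0.009007 rad/s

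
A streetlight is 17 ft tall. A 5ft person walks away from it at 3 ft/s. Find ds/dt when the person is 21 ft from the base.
5/4 ft/s

By similar triangles: 17/(x+s) = 5/s
Solving: s = 5x/12
ds/dt = 5/12 · dx/dt = 5/12 · 3 = 5/4 ft/s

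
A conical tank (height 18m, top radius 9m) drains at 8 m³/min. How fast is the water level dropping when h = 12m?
2/(9π) ≈ 0.07074 m/min

r/h = 9/18, so r = (1/2)h
V = (1/3)πr²h = (1/3)π((1/2)h)²h = (1/12)πh³
dV/dh = (1/4)πh²
dh/dt = (dV/dt)/(dV/dh) = -8/((1/4)π·12²) = -2/(9π) m/min
The level is dropping at 2/(9π) ≈ 0.07074 m/min.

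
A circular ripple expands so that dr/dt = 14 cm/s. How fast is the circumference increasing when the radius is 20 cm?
28π cm/s

C = 2πr
dC/dt = 2π · dr/dt = 2π · 14 = 28π cm/s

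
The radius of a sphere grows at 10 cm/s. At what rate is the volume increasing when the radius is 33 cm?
43560π cm³/s

V = (4/3)πr³
dV/dt = dV/dr · dr/dt = 4πr² · 10
At r = 33: dV/dt = 43560π cm³/s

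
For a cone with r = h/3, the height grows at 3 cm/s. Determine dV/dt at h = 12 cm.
48π cm³/s

V = (1/3)π(h/3)²h = πh³/27
dV/dt = πh²/9 · 3
At h = 12: dV/dt = 48π cm³/s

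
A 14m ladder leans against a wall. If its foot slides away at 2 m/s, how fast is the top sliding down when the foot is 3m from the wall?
6√187/187 ≈ 0.4388 m/s

x² + y² = 14²
2x·dx/dt + 2y·dy/dt = 0
dy/dt = -x/y · dx/dt = -3/√187 · 2 = -6√187/187 m/s
The top is descending at 6√187/187 ≈ 0.4388 m/s.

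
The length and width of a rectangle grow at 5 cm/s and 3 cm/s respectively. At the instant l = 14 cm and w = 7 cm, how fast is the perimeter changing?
16 cm/s

P = 2(l + w)
dP/dt = 2(dl/dt + dw/dt) = 2(5 + 3) = 16 cm/s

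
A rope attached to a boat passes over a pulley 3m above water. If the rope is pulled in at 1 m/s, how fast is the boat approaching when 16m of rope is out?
16√247/247 ≈ 1.018 m/s

rope² = x² + 3²
x = √(16² - 3²) = √247
dx/dt = (rope/x) · d(rope)/dt = (16/√247) · (-1) = -16√247/247 m/s
The boat approaches at 16√247/247 ≈ 1.018 m/s.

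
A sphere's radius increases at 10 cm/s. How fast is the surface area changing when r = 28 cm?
2240π cm²/s

S = 4πr²
dS/dt = dS/dr · dr/dt = 8πr · 10
At r = 28: dS/dt = 2240π cm²/s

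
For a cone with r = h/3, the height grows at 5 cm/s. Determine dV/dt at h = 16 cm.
1280π/9 cm³/s

V = (1/3)π(h/3)²h = πh³/27
dV/dt = πh²/9 · 5
At h = 16: dV/dt = 1280π/9 cm³/s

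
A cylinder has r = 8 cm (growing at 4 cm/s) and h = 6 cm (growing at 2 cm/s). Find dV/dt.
512π cm³/s

V = πr²h
dV/dt = 2πrh·dr/dt + πr²·dh/dt
= 2π(8)(6)(4) + π(8)²(2)
= 512π cm³/s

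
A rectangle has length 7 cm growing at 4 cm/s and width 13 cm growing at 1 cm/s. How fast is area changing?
59 cm²/s

A = lw
dA/dt = w·dl/dt + l·dw/dt = 13·4 + 7·1 = 59 cm²/s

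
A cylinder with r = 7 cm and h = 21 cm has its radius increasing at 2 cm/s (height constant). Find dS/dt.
140π cm²/s

S = 2πrh + 2πr² (lateral + bases)
dS/dt = (2πh + 4πr)·dr/dt = (2π·21 + 4π·7)·2
= 140π cm²/s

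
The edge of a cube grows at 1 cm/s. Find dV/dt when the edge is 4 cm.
48 cm³/s

V = s³
dV/dt = 3s² · ds/dt = 3·4²·1 = 48 cm³/s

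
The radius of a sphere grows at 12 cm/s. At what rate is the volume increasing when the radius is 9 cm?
3888π cm³/s

V = (4/3)πr³
dV/dt = dV/dr · dr/dt = 4πr² · 12
At r = 9: dV/dt = 3888π cm³/s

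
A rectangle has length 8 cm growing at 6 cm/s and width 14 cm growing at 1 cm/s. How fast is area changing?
92 cm²/s

A = lw
dA/dt = w·dl/dt + l·dw/dt = 14·6 + 8·1 = 92 cm²/s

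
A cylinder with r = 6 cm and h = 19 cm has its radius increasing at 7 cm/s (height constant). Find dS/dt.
434π cm²/s

S = 2πrh + 2πr² (lateral + bases)
dS/dt = (2πh + 4πr)·dr/dt = (2π·19 + 4π·6)·7
= 434π cm²/s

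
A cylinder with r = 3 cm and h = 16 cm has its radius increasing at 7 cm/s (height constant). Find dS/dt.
308π cm²/s

S = 2πrh + 2πr² (lateral + bases)
dS/dt = (2πh + 4πr)·dr/dt = (2π·16 + 4π·3)·7
= 308π cm²/s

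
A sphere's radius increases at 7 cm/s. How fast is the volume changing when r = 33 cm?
30492π cm³/s

V = (4/3)πr³
dV/dt = dV/dr · dr/dt = 4πr² · 7
At r = 33: dV/dt = 30492π cm³/s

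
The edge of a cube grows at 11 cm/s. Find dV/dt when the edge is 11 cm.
3993 cm³/s

V = s³
dV/dt = 3s² · ds/dt = 3·11²·11 = 3993 cm³/s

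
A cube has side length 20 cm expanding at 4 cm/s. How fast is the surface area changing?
960 cm²/s

A = 6s²
dA/dt = 12s · ds/dt = 12·20·4 = 960 cm²/s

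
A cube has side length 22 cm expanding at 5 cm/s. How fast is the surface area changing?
1320 cm²/s

A = 6s²
dA/dt = 12s · ds/dt = 12·22·5 = 1320 cm²/s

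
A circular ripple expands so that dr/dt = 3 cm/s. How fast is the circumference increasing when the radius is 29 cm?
6π cm/s

C = 2πr
dC/dt = 2π · dr/dt = 2π · 3 = 6π cm/s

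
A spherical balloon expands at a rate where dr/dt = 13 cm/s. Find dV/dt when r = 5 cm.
1300π cm³/s

V = (4/3)πr³
dV/dt = dV/dr · dr/dt = 4πr² · 13
At r = 5: dV/dt = 1300π cm³/s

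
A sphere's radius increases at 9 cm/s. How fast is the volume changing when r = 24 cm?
20736π cm³/s

V = (4/3)πr³
dV/dt = dV/dr · dr/dt = 4πr² · 9
At r = 24: dV/dt = 20736π cm³/s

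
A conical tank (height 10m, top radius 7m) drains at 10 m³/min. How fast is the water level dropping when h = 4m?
125/(98π) ≈ 0.406 m/min

r/h = 7/10, so r = (7/10)h
V = (1/3)πr²h = (1/3)π((7/10)h)²h = (49/300)πh³
dV/dh = (49/100)πh²
dh/dt = (dV/dt)/(dV/dh) = -10/((49/100)π·4²) = -125/(98π) m/min
The level is dropping at 125/(98π) ≈ 0.406 m/min.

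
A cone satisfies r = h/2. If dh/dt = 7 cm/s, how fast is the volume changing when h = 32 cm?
1792π cm³/s

V = (1/3)π(h/2)²h = πh³/12
dV/dt = πh²/4 · 7
At h = 32: dV/dt = 1792π cm³/s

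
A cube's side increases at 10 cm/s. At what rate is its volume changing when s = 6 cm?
1080 cm³/s

V = s³
dV/dt = 3s² · ds/dt = 3·6²·10 = 1080 cm³/s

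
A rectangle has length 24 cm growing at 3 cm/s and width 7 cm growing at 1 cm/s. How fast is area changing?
45 cm²/s

A = lw
dA/dt = w·dl/dt + l·dw/dt = 7·3 + 24·1 = 45 cm²/s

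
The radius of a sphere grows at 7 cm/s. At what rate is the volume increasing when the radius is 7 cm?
1372π cm³/s

V = (4/3)πr³
dV/dt = dV/dr · dr/dt = 4πr² · 7
At r = 7: dV/dt = 1372π cm³/s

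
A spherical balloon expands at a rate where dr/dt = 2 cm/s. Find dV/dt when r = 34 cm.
9248π cm³/s

V = (4/3)πr³
dV/dt = dV/dr · dr/dt = 4πr² · 2
At r = 34: dV/dt = 9248π cm³/s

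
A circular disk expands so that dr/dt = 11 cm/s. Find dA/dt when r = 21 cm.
462π cm²/s

A = πr²
dA/dt = 2πr · dr/dt = 2π(21)(11) = 462π cm²/s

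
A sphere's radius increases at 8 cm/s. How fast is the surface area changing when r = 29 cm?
1856π cm²/s

S = 4πr²
dS/dt = dS/dr · dr/dt = 8πr · 8
At r = 29: dS/dt = 1856π cm²/s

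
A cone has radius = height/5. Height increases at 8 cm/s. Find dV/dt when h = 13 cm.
1352π/25 cm³/s

V = (1/3)π(h/5)²h = πh³/75
dV/dt = πh²/25 · 8
At h = 13: dV/dt = 1352π/25 cm³/s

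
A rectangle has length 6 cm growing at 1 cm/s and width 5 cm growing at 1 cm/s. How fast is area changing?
11 cm²/s

A = lw
dA/dt = w·dl/dt + l·dw/dt = 5·1 + 6·1 = 11 cm²/s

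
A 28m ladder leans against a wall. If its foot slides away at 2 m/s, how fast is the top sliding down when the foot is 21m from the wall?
6√7/7 ≈ 2.268 m/s

x² + y² = 28²
2x·dx/dt + 2y·dy/dt = 0
dy/dt = -x/y · dx/dt = -21/(7√7) · 2 = -6√7/7 m/s
The top is descending at 6√7/7 ≈ 2.268 m/s.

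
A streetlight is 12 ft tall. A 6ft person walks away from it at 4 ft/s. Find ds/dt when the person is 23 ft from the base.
4 ft/s

By similar triangles: 12/(x+s) = 6/s
Solving: s = 6x/6
ds/dt = 6/6 · dx/dt = 1 · 4 = 4 ft/s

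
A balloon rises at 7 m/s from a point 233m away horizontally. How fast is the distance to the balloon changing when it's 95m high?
665√63314/63314 ≈ 2.643 m/s

z² = 233² + y²
z = √(233² + 95²) = √63314
dz/dt = y/z · dy/dt = 95/√63314 · 7 = 665√63314/63314 ≈ 2.643 m/s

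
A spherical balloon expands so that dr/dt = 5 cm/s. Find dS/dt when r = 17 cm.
680π cm²/s

S = 4πr²
dS/dt = dS/dr · dr/dt = 8πr · 5
At r = 17: dS/dt = 680π cm²/s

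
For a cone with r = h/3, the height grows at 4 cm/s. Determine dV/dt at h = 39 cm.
676π cm³/s

V = (1/3)π(h/3)²h = πh³/27
dV/dt = πh²/9 · 4
At h = 39: dV/dt = 676π cm³/s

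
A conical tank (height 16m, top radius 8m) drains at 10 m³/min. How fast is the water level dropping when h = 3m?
40/(9π) ≈ 1.415 m/min

r/h = 8/16, so r = (1/2)h
V = (1/3)πr²h = (1/3)π((1/2)h)²h = (1/12)πh³
dV/dh = (1/4)πh²
dh/dt = (dV/dt)/(dV/dh) = -10/((1/4)π·3²) = -40/(9π) m/min
The level is dropping at 40/(9π) ≈ 1.415 m/min.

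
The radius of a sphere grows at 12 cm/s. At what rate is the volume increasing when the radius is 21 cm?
21168π cm³/s

V = (4/3)πr³
dV/dt = dV/dr · dr/dt = 4πr² · 12
At r = 21: dV/dt = 21168π cm³/s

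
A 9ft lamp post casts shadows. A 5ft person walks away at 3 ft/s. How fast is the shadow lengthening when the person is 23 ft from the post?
15/4 ft/s

By similar triangles: 9/(x+s) = 5/s
Solving: s = 5x/4
ds/dt = 5/4 · dx/dt = 5/4 · 3 = 15/4 ft/s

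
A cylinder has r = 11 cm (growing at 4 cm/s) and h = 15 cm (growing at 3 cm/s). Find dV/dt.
1683π cm³/s

V = πr²h
dV/dt = 2πrh·dr/dt + πr²·dh/dt
= 2π(11)(15)(4) + π(11)²(3)
= 1683π cm³/s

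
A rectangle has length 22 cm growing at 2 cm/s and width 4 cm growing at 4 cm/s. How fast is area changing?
96 cm²/s

A = lw
dA/dt = w·dl/dt + l·dw/dt = 4·2 + 22·4 = 96 cm²/s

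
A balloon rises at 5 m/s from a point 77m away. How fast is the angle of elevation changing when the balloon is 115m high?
0.0201 rad/s

tan(θ) = y/77
sec²(θ) · dθ/dt = (1/77) · dy/dt
dθ/dt = cos²(θ)/77 · 5 = 77/(77² + 115²) · 5
dθ/dt = 0.0201 rad/s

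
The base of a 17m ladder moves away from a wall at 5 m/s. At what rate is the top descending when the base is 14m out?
70√93/93 ≈ 7.259 m/s

x² + y² = 17²
2x·dx/dt + 2y·dy/dt = 0
dy/dt = -x/y · dx/dt = -14/√93 · 5 = -70√93/93 m/s
The top is descending at 70√93/93 ≈ 7.259 m/s.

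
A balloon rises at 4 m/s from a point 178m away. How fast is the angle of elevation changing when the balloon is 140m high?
0.013883 rad/s

tan(θ) = y/178
sec²(θ) · dθ/dt = (1/178) · dy/dt
dθ/dt = cos²(θ)/178 · 4 = 178/(178² + 140²) · 4
dθ/dt = 0.013883 rad/s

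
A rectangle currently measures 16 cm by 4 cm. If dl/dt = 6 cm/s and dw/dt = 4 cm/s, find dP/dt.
20 cm/s

P = 2(l + w)
dP/dt = 2(dl/dt + dw/dt) = 2(6 + 4) = 20 cm/s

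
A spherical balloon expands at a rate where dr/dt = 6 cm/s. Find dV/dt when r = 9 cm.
1944π cm³/s

V = (4/3)πr³
dV/dt = dV/dr · dr/dt = 4πr² · 6
At r = 9: dV/dt = 1944π cm³/s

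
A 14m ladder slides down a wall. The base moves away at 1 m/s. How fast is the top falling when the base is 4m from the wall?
2√5/15 ≈ 0.2981 m/s

x² + y² = 14²
2x·dx/dt + 2y·dy/dt = 0
dy/dt = -x/y · dx/dt = -4/(6√5) · 1 = -2√5/15 m/s
The top is descending at 2√5/15 ≈ 0.2981 m/s.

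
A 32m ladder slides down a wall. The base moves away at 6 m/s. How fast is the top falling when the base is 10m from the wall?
10√231/77 ≈ 1.974 m/s

x² + y² = 32²
2x·dx/dt + 2y·dy/dt = 0
dy/dt = -x/y · dx/dt = -10/(2√231) · 6 = -10√231/77 m/s
The top is descending at 10√231/77 ≈ 1.974 m/s.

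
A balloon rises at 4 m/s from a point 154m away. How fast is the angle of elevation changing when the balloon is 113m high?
0.016884 rad/s

tan(θ) = y/154
sec²(θ) · dθ/dt = (1/154) · dy/dt
dθ/dt = cos²(θ)/154 · 4 = 154/(154² + 113²) · 4
dθ/dt = 0.016884 rad/s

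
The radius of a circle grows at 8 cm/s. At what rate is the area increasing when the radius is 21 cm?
336π cm²/s

A = πr²
dA/dt = 2πr · dr/dt = 2π(21)(8) = 336π cm²/s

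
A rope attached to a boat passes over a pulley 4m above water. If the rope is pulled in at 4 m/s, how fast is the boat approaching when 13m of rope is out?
52√17/51 ≈ 4.204 m/s

rope² = x² + 4²
x = √(13² - 4²) = 3√17
dx/dt = (rope/x) · d(rope)/dt = (13/(3√17)) · (-4) = -52√17/51 m/s
The boat approaches at 52√17/51 ≈ 4.204 m/s.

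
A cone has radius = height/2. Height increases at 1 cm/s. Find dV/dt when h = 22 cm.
121π cm³/s

V = (1/3)π(h/2)²h = πh³/12
dV/dt = πh²/4 · 1
At h = 22: dV/dt = 121π cm³/s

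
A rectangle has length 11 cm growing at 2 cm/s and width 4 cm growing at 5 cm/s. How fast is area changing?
63 cm²/s

A = lw
dA/dt = w·dl/dt + l·dw/dt = 4·2 + 11·5 = 63 cm²/s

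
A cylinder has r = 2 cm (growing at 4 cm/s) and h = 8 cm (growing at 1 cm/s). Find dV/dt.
132π cm³/s

V = πr²h
dV/dt = 2πrh·dr/dt + πr²·dh/dt
= 2π(2)(8)(4) + π(2)²(1)
= 132π cm³/s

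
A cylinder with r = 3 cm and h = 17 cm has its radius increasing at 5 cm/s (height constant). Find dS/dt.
230π cm²/s

S = 2πrh + 2πr² (lateral + bases)
dS/dt = (2πh + 4πr)·dr/dt = (2π·17 + 4π·3)·5
= 230π cm²/s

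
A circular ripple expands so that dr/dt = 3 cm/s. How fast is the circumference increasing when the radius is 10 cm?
6π cm/s

C = 2πr
dC/dt = 2π · dr/dt = 2π · 3 = 6π cm/s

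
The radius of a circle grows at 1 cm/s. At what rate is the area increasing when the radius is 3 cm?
6π cm²/s

A = πr²
dA/dt = 2πr · dr/dt = 2π(3)(1) = 6π cm²/s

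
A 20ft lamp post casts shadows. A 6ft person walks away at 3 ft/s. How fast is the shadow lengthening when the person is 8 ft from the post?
9/7 ft/s

By similar triangles: 20/(x+s) = 6/s
Solving: s = 6x/14
ds/dt = 6/14 · dx/dt = 3/7 · 3 = 9/7 ft/s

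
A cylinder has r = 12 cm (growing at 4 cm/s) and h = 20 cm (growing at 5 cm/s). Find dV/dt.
2640π cm³/s

V = πr²h
dV/dt = 2πrh·dr/dt + πr²·dh/dt
= 2π(12)(20)(4) + π(12)²(5)
= 2640π cm³/s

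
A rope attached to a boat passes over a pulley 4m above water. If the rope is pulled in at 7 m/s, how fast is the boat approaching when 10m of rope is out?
5√21/3 ≈ 7.638 m/s

rope² = x² + 4²
x = √(10² - 4²) = 2√21
dx/dt = (rope/x) · d(rope)/dt = (10/(2√21)) · (-7) = -5√21/3 m/s
The boat approaches at 5√21/3 ≈ 7.638 m/s.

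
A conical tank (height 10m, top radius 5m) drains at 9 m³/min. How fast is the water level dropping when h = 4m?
9/(4π) ≈ 0.7162 m/min

r/h = 5/10, so r = (1/2)h
V = (1/3)πr²h = (1/3)π((1/2)h)²h = (1/12)πh³
dV/dh = (1/4)πh²
dh/dt = (dV/dt)/(dV/dh) = -9/((1/4)π·4²) = -9/(4π) m/min
The level is dropping at 9/(4π) ≈ 0.7162 m/min.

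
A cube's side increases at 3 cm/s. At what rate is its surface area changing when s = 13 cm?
468 cm²/s

A = 6s²
dA/dt = 12s · ds/dt = 12·13·3 = 468 cm²/s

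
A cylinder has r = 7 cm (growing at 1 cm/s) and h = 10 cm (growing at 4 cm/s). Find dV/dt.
336π cm³/s

V = πr²h
dV/dt = 2πrh·dr/dt + πr²·dh/dt
= 2π(7)(10)(1) + π(7)²(4)
= 336π cm³/s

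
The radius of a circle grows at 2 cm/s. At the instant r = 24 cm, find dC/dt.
4π cm/s

C = 2πr
dC/dt = 2π · dr/dt = 2π · 2 = 4π cm/s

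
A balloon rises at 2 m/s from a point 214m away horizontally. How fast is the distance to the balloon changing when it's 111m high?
222√58117/58117 ≈ 0.9209 m/s

z² = 214² + y²
z = √(214² + 111²) = √58117
dz/dt = y/z · dy/dt = 111/√58117 · 2 = 222√58117/58117 ≈ 0.9209 m/s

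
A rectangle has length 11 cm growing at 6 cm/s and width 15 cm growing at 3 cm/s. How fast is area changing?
123 cm²/s

A = lw
dA/dt = w·dl/dt + l·dw/dt = 15·6 + 11·3 = 123 cm²/s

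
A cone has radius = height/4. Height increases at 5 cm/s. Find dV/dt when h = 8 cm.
20π cm³/s

V = (1/3)π(h/4)²h = πh³/48
dV/dt = πh²/16 · 5
At h = 8: dV/dt = 20π cm³/s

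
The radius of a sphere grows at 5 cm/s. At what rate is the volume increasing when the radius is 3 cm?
180π cm³/s

V = (4/3)πr³
dV/dt = dV/dr · dr/dt = 4πr² · 5
At r = 3: dV/dt = 180π cm³/s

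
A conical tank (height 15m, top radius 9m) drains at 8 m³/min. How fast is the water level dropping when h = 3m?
200/(81π) ≈ 0.786 m/min

r/h = 9/15, so r = (3/5)h
V = (1/3)πr²h = (1/3)π((3/5)h)²h = (3/25)πh³
dV/dh = (9/25)πh²
dh/dt = (dV/dt)/(dV/dh) = -8/((9/25)π·3²) = -200/(81π) m/min
The level is dropping at 200/(81π) ≈ 0.786 m/min.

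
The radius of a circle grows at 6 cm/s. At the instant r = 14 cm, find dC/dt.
12π cm/s

C = 2πr
dC/dt = 2π · dr/dt = 2π · 6 = 12π cm/s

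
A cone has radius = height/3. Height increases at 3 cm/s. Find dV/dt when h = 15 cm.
75π cm³/s

V = (1/3)π(h/3)²h = πh³/27
dV/dt = πh²/9 · 3
At h = 15: dV/dt = 75π cm³/s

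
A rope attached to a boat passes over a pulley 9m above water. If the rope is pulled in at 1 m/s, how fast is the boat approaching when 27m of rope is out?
3√2/4 ≈ 1.061 m/s

rope² = x² + 9²
x = √(27² - 9²) = 18√2
dx/dt = (rope/x) · d(rope)/dt = (27/(18√2)) · (-1) = -3√2/4 m/s
The boat approaches at 3√2/4 ≈ 1.061 m/s.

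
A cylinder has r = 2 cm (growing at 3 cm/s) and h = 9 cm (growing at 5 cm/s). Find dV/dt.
128π cm³/s

V = πr²h
dV/dt = 2πrh·dr/dt + πr²·dh/dt
= 2π(2)(9)(3) + π(2)²(5)
= 128π cm³/s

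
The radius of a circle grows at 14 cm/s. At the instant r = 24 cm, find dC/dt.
28π cm/s

C = 2πr
dC/dt = 2π · dr/dt = 2π · 14 = 28π cm/s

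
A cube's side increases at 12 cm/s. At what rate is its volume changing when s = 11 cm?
4356 cm³/s

V = s³
dV/dt = 3s² · ds/dt = 3·11²·12 = 4356 cm³/s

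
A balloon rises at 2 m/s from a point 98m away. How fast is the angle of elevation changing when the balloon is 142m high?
0.006584 rad/s

tan(θ) = y/98
sec²(θ) · dθ/dt = (1/98) · dy/dt
dθ/dt = cos²(θ)/98 · 2 = 98/(98² + 142²) · 2
dθ/dt = 0.006584 rad/s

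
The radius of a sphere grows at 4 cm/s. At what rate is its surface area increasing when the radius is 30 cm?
960π cm²/s

S = 4πr²
dS/dt = dS/dr · dr/dt = 8πr · 4
At r = 30: dS/dt = 960π cm²/s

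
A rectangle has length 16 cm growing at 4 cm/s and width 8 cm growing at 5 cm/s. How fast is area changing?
112 cm²/s

A = lw
dA/dt = w·dl/dt + l·dw/dt = 8·4 + 16·5 = 112 cm²/s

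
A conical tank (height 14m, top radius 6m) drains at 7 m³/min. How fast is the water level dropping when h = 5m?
343/(225π) ≈ 0.4852 m/min

r/h = 6/14, so r = (3/7)h
V = (1/3)πr²h = (1/3)π((3/7)h)²h = (3/49)πh³
dV/dh = (9/49)πh²
dh/dt = (dV/dt)/(dV/dh) = -7/((9/49)π·5²) = -343/(225π) m/min
The level is dropping at 343/(225π) ≈ 0.4852 m/min.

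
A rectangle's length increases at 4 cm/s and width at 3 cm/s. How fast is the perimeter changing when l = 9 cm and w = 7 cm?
14 cm/s

P = 2(l + w)
dP/dt = 2(dl/dt + dw/dt) = 2(4 + 3) = 14 cm/s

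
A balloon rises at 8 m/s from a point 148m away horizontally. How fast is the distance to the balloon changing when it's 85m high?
680√29129/29129 ≈ 3.984 m/s

z² = 148² + y²
z = √(148² + 85²) = √29129
dz/dt = y/z · dy/dt = 85/√29129 · 8 = 680√29129/29129 ≈ 3.984 m/s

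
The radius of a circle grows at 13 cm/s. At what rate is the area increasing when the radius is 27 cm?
702π cm²/s

A = πr²
dA/dt = 2πr · dr/dt = 2π(27)(13) = 702π cm²/s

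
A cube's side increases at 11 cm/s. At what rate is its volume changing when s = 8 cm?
2112 cm³/s

V = s³
dV/dt = 3s² · ds/dt = 3·8²·11 = 2112 cm³/s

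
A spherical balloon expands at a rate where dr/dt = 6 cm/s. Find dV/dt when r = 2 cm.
96π cm³/s

V = (4/3)πr³
dV/dt = dV/dr · dr/dt = 4πr² · 6
At r = 2: dV/dt = 96π cm³/s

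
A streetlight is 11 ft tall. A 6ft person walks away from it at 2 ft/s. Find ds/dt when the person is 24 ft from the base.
12/5 ft/s

By similar triangles: 11/(x+s) = 6/s
Solving: s = 6x/5
ds/dt = 6/5 · dx/dt = 6/5 · 2 = 12/5 ft/s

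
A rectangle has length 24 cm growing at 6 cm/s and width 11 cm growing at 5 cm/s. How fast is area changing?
186 cm²/s

A = lw
dA/dt = w·dl/dt + l·dw/dt = 11·6 + 24·5 = 186 cm²/s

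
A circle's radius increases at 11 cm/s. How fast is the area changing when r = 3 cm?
66π cm²/s

A = πr²
dA/dt = 2πr · dr/dt = 2π(3)(11) = 66π cm²/s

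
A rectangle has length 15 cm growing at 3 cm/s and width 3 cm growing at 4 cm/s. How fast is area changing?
69 cm²/s

A = lw
dA/dt = w·dl/dt + l·dw/dt = 3·3 + 15·4 = 69 cm²/s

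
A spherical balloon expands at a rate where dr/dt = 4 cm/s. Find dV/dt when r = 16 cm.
4096π cm³/s

V = (4/3)πr³
dV/dt = dV/dr · dr/dt = 4πr² · 4
At r = 16: dV/dt = 4096π cm³/s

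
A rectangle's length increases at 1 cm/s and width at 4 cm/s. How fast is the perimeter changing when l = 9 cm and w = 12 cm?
10 cm/s

P = 2(l + w)
dP/dt = 2(dl/dt + dw/dt) = 2(1 + 4) = 10 cm/s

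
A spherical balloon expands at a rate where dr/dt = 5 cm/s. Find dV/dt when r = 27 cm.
14580π cm³/s

V = (4/3)πr³
dV/dt = dV/dr · dr/dt = 4πr² · 5
At r = 27: dV/dt = 14580π cm³/s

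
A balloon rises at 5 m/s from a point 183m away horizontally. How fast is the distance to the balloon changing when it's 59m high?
59√36970/7394 ≈ 1.534 m/s

z² = 183² + y²
z = √(183² + 59²) = √36970
dz/dt = y/z · dy/dt = 59/√36970 · 5 = 59√36970/7394 ≈ 1.534 m/s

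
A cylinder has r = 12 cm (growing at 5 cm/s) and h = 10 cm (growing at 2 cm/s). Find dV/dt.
1488π cm³/s

V = πr²h
dV/dt = 2πrh·dr/dt + πr²·dh/dt
= 2π(12)(10)(5) + π(12)²(2)
= 1488π cm³/s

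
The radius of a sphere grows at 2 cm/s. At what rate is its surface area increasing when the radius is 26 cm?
416π cm²/s

S = 4πr²
dS/dt = dS/dr · dr/dt = 8πr · 2
At r = 26: dS/dt = 416π cm²/s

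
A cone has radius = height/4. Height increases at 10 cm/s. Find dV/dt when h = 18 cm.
405π/2 cm³/s

V = (1/3)π(h/4)²h = πh³/48
dV/dt = πh²/16 · 10
At h = 18: dV/dt = 405π/2 cm³/s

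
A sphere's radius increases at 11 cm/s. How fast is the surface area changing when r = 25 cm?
2200π cm²/s

S = 4πr²
dS/dt = dS/dr · dr/dt = 8πr · 11
At r = 25: dS/dt = 2200π cm²/s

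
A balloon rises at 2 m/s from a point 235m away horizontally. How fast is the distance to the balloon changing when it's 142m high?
284√75389/75389 ≈ 1.034 m/s

z² = 235² + y²
z = √(235² + 142²) = √75389
dz/dt = y/z · dy/dt = 142/√75389 · 2 = 284√75389/75389 ≈ 1.034 m/s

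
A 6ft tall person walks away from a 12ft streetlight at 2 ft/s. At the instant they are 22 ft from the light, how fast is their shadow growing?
2 ft/s

By similar triangles: 12/(x+s) = 6/s
Solving: s = 6x/6
ds/dt = 6/6 · dx/dt = 1 · 2 = 2 ft/s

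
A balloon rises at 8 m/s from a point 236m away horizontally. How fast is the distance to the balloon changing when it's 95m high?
760√64721/64721 ≈ 2.987 m/s

z² = 236² + y²
z = √(236² + 95²) = √64721
dz/dt = y/z · dy/dt = 95/√64721 · 8 = 760√64721/64721 ≈ 2.987 m/s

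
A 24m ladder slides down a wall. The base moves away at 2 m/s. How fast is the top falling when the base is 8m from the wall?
√2/2 ≈ 0.7071 m/s

x² + y² = 24²
2x·dx/dt + 2y·dy/dt = 0
dy/dt = -x/y · dx/dt = -8/(16√2) · 2 = -√2/2 m/s
The top is descending at √2/2 ≈ 0.7071 m/s.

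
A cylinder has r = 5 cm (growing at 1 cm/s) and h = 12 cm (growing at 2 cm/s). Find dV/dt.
170π cm³/s

V = πr²h
dV/dt = 2πrh·dr/dt + πr²·dh/dt
= 2π(5)(12)(1) + π(5)²(2)
= 170π cm³/s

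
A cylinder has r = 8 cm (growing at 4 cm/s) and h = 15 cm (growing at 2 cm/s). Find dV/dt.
1088π cm³/s

V = πr²h
dV/dt = 2πrh·dr/dt + πr²·dh/dt
= 2π(8)(15)(4) + π(8)²(2)
= 1088π cm³/s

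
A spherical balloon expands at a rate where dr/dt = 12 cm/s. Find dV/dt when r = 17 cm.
13872π cm³/s

V = (4/3)πr³
dV/dt = dV/dr · dr/dt = 4πr² · 12
At r = 17: dV/dt = 13872π cm³/s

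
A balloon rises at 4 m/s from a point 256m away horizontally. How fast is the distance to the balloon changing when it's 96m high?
12√73/73 ≈ 1.404 m/s

z² = 256² + y²
z = √(256² + 96²) = 32√73
dz/dt = y/z · dy/dt = 96/(32√73) · 4 = 12√73/73 ≈ 1.404 m/s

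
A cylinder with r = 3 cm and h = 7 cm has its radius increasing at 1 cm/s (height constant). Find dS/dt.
26π cm²/s

S = 2πrh + 2πr² (lateral + bases)
dS/dt = (2πh + 4πr)·dr/dt = (2π·7 + 4π·3)·1
= 26π cm²/s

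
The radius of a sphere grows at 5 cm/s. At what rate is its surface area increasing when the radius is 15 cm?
600π cm²/s

S = 4πr²
dS/dt = dS/dr · dr/dt = 8πr · 5
At r = 15: dS/dt = 600π cm²/s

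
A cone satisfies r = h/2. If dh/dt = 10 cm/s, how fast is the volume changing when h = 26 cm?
1690π cm³/s

V = (1/3)π(h/2)²h = πh³/12
dV/dt = πh²/4 · 10
At h = 26: dV/dt = 1690π cm³/s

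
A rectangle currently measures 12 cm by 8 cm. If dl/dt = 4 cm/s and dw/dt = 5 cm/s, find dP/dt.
18 cm/s

P = 2(l + w)
dP/dt = 2(dl/dt + dw/dt) = 2(4 + 5) = 18 cm/s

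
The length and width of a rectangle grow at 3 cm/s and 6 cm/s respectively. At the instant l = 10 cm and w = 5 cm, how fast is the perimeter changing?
18 cm/s

P = 2(l + w)
dP/dt = 2(dl/dt + dw/dt) = 2(3 + 6) = 18 cm/s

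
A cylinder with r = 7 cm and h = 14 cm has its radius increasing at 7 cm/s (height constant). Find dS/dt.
392π cm²/s

S = 2πrh + 2πr² (lateral + bases)
dS/dt = (2πh + 4πr)·dr/dt = (2π·14 + 4π·7)·7
= 392π cm²/s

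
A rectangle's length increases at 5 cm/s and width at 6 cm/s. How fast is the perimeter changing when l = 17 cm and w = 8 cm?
22 cm/s

P = 2(l + w)
dP/dt = 2(dl/dt + dw/dt) = 2(5 + 6) = 22 cm/s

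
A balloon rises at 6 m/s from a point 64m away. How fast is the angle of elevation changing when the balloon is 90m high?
0.031486 rad/s

tan(θ) = y/64
sec²(θ) · dθ/dt = (1/64) · dy/dt
dθ/dt = cos²(θ)/64 · 6 = 64/(64² + 90²) · 6
dθ/dt = 0.031486 rad/s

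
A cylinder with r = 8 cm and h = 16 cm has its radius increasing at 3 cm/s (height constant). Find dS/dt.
192π cm²/s

S = 2πrh + 2πr² (lateral + bases)
dS/dt = (2πh + 4πr)·dr/dt = (2π·16 + 4π·8)·3
= 192π cm²/s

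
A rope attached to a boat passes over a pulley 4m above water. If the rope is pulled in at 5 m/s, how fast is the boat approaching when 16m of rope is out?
4√15/3 ≈ 5.164 m/s

rope² = x² + 4²
x = √(16² - 4²) = 4√15
dx/dt = (rope/x) · d(rope)/dt = (16/(4√15)) · (-5) = -4√15/3 m/s
The boat approaches at 4√15/3 ≈ 5.164 m/s.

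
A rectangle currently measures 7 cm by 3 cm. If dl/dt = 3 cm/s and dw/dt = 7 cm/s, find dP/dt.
20 cm/s

P = 2(l + w)
dP/dt = 2(dl/dt + dw/dt) = 2(3 + 7) = 20 cm/s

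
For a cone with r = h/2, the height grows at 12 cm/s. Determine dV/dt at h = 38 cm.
4332π cm³/s

V = (1/3)π(h/2)²h = πh³/12
dV/dt = πh²/4 · 12
At h = 38: dV/dt = 4332π cm³/s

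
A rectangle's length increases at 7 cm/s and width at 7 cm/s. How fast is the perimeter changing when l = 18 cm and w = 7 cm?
28 cm/s

P = 2(l + w)
dP/dt = 2(dl/dt + dw/dt) = 2(7 + 7) = 28 cm/s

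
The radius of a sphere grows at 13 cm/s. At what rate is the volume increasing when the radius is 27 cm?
37908π cm³/s

V = (4/3)πr³
dV/dt = dV/dr · dr/dt = 4πr² · 13
At r = 27: dV/dt = 37908π cm³/s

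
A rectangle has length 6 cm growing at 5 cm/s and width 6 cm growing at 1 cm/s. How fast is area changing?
36 cm²/s

A = lw
dA/dt = w·dl/dt + l·dw/dt = 6·5 + 6·1 = 36 cm²/s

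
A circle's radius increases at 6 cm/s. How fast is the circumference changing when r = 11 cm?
12π cm/s

C = 2πr
dC/dt = 2π · dr/dt = 2π · 6 = 12π cm/s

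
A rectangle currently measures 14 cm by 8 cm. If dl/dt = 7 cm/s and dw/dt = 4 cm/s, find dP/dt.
22 cm/s

P = 2(l + w)
dP/dt = 2(dl/dt + dw/dt) = 2(7 + 4) = 22 cm/s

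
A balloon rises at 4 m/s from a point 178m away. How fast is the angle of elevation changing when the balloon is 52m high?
0.020705 rad/s

tan(θ) = y/178
sec²(θ) · dθ/dt = (1/178) · dy/dt
dθ/dt = cos²(θ)/178 · 4 = 178/(178² + 52²) · 4
dθ/dt = 0.020705 rad/s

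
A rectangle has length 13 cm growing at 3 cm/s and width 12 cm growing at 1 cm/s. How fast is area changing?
49 cm²/s

A = lw
dA/dt = w·dl/dt + l·dw/dt = 12·3 + 13·1 = 49 cm²/s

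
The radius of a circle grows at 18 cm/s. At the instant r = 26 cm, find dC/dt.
36π cm/s

C = 2πr
dC/dt = 2π · dr/dt = 2π · 18 = 36π cm/s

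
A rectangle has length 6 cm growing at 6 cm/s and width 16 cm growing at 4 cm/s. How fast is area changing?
120 cm²/s

A = lw
dA/dt = w·dl/dt + l·dw/dt = 16·6 + 6·4 = 120 cm²/s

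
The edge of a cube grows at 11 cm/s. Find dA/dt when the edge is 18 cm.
2376 cm²/s

A = 6s²
dA/dt = 12s · ds/dt = 12·18·11 = 2376 cm²/s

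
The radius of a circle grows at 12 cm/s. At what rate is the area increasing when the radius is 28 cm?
672π cm²/s

A = πr²
dA/dt = 2πr · dr/dt = 2π(28)(12) = 672π cm²/s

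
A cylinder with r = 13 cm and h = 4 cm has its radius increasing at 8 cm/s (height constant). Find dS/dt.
480π cm²/s

S = 2πrh + 2πr² (lateral + bases)
dS/dt = (2πh + 4πr)·dr/dt = (2π·4 + 4π·13)·8
= 480π cm²/s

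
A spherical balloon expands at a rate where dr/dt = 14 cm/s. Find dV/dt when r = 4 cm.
896π cm³/s

V = (4/3)πr³
dV/dt = dV/dr · dr/dt = 4πr² · 14
At r = 4: dV/dt = 896π cm³/s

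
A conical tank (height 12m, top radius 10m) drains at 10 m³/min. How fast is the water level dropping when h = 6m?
2/(5π) ≈ 0.1273 m/min

r/h = 10/12, so r = (5/6)h
V = (1/3)πr²h = (1/3)π((5/6)h)²h = (25/108)πh³
dV/dh = (25/36)πh²
dh/dt = (dV/dt)/(dV/dh) = -10/((25/36)π·6²) = -2/(5π) m/min
The level is dropping at 2/(5π) ≈ 0.1273 m/min.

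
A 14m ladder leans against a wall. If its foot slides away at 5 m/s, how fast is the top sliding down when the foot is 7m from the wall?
5√3/3 ≈ 2.887 m/s

x² + y² = 14²
2x·dx/dt + 2y·dy/dt = 0
dy/dt = -x/y · dx/dt = -7/(7√3) · 5 = -5√3/3 m/s
The top is descending at 5√3/3 ≈ 2.887 m/s.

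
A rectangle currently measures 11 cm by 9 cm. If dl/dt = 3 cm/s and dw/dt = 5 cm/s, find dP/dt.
16 cm/s

P = 2(l + w)
dP/dt = 2(dl/dt + dw/dt) = 2(3 + 5) = 16 cm/s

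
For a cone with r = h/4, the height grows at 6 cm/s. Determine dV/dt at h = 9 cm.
243π/8 cm³/s

V = (1/3)π(h/4)²h = πh³/48
dV/dt = πh²/16 · 6
At h = 9: dV/dt = 243π/8 cm³/s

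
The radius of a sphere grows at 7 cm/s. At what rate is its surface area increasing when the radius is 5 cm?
280π cm²/s

S = 4πr²
dS/dt = dS/dr · dr/dt = 8πr · 7
At r = 5: dS/dt = 280π cm²/s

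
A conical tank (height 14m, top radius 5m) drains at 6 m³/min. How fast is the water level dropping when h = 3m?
392/(75π) ≈ 1.664 m/min

r/h = 5/14, so r = (5/14)h
V = (1/3)πr²h = (1/3)π((5/14)h)²h = (25/588)πh³
dV/dh = (25/196)πh²
dh/dt = (dV/dt)/(dV/dh) = -6/((25/196)π·3²) = -392/(75π) m/min
The level is dropping at 392/(75π) ≈ 1.664 m/min.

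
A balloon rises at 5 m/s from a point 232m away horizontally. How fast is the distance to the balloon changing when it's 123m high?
615√68953/68953 ≈ 2.342 m/s

z² = 232² + y²
z = √(232² + 123²) = √68953
dz/dt = y/z · dy/dt = 123/√68953 · 5 = 615√68953/68953 ≈ 2.342 m/s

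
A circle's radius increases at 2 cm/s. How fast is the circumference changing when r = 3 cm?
4π cm/s

C = 2πr
dC/dt = 2π · dr/dt = 2π · 2 = 4π cm/s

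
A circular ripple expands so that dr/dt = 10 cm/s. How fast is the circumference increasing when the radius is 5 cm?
20π cm/s

C = 2πr
dC/dt = 2π · dr/dt = 2π · 10 = 20π cm/s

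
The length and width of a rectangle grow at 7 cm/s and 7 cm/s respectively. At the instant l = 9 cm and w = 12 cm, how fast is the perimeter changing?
28 cm/s

P = 2(l + w)
dP/dt = 2(dl/dt + dw/dt) = 2(7 + 7) = 28 cm/s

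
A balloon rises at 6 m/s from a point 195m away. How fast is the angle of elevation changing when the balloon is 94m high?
0.024967 rad/s

tan(θ) = y/195
sec²(θ) · dθ/dt = (1/195) · dy/dt
dθ/dt = cos²(θ)/195 · 6 = 195/(195² + 94²) · 6
dθ/dt = 0.024967 rad/s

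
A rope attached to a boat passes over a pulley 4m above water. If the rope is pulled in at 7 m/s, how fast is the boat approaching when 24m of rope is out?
6√35/5 ≈ 7.099 m/s

rope² = x² + 4²
x = √(24² - 4²) = 4√35
dx/dt = (rope/x) · d(rope)/dt = (24/(4√35)) · (-7) = -6√35/5 m/s
The boat approaches at 6√35/5 ≈ 7.099 m/s.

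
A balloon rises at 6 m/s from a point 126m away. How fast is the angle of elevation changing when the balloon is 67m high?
0.037123 rad/s

tan(θ) = y/126
sec²(θ) · dθ/dt = (1/126) · dy/dt
dθ/dt = cos²(θ)/126 · 6 = 126/(126² + 67²) · 6
dθ/dt = 0.037123 rad/s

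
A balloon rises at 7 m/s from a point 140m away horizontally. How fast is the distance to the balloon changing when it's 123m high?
861√34729/34729 ≈ 4.62 m/s

z² = 140² + y²
z = √(140² + 123²) = √34729
dz/dt = y/z · dy/dt = 123/√34729 · 7 = 861√34729/34729 ≈ 4.62 m/s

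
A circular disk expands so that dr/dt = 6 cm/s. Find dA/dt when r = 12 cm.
144π cm²/s

A = πr²
dA/dt = 2πr · dr/dt = 2π(12)(6) = 144π cm²/s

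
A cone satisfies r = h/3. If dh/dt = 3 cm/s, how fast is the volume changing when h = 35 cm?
1225π/3 cm³/s

V = (1/3)π(h/3)²h = πh³/27
dV/dt = πh²/9 · 3
At h = 35: dV/dt = 1225π/3 cm³/s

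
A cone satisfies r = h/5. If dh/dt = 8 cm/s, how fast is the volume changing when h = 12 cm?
1152π/25 cm³/s

V = (1/3)π(h/5)²h = πh³/75
dV/dt = πh²/25 · 8
At h = 12: dV/dt = 1152π/25 cm³/s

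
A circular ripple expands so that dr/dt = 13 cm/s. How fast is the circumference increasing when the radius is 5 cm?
26π cm/s

C = 2πr
dC/dt = 2π · dr/dt = 2π · 13 = 26π cm/s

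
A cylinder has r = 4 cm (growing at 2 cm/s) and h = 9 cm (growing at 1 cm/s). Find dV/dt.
160π cm³/s

V = πr²h
dV/dt = 2πrh·dr/dt + πr²·dh/dt
= 2π(4)(9)(2) + π(4)²(1)
= 160π cm³/s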